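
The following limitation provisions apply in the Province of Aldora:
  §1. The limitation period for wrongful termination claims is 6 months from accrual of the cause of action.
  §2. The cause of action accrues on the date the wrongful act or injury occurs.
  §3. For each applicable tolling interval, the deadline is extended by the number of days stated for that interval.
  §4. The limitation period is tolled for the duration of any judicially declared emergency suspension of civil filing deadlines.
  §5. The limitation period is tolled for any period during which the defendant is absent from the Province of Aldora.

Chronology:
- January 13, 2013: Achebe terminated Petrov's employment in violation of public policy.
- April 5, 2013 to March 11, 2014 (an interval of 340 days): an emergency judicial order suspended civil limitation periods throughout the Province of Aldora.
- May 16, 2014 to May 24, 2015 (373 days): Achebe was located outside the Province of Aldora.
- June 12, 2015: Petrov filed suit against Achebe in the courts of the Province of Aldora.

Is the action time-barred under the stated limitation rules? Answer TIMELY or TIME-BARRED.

The limitation period began to run on January 13, 2013.
The untolled deadline — 6 months after January 13, 2013 — is July 13, 2013.
The period was tolled for 340 days by the emergency suspension of filing deadlines (April 5, 2013 to March 11, 2014), pushing the deadline to June 18, 2014.
The defendant's absence from the jurisdiction from May 16, 2014 to May 24, 2015 tolled the period for 373 days, extending the deadline to June 26, 2015.
Filing on June 12, 2015 beat the June 26, 2015 deadline — the action is timely.

TIMELY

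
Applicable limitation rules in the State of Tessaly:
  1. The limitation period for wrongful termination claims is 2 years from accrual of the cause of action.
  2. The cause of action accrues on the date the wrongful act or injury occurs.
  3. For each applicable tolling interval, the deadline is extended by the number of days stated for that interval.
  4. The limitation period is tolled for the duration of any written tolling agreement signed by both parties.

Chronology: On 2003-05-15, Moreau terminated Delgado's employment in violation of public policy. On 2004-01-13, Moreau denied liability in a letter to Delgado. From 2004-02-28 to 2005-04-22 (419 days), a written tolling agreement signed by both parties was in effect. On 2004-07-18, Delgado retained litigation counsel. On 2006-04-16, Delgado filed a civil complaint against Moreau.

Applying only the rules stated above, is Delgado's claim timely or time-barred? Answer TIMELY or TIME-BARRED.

The cause of action accrued on 2003-05-15, the date of the act.
2 years from 2003-05-15 is 2005-05-15.
The period was tolled for 419 days by the written tolling agreement (2004-02-28 to 2005-04-22), pushing the deadline to 2006-07-08.
None of the other events listed affects the running of the period under the stated rules.
The 2006-04-16 filing precedes the 2006-07-08 deadline; the claim is timely.

TIMELY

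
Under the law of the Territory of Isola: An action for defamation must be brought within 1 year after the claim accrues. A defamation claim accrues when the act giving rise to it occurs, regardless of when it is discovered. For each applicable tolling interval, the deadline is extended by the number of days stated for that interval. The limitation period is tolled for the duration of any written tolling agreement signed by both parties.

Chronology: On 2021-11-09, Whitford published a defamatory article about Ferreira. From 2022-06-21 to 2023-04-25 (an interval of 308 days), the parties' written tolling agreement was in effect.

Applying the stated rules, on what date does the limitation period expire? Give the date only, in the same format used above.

The limitation period began to run on 2021-11-09.
1 year from 2021-11-09 is 2022-11-09.
Because the written tolling agreement ran from 2022-06-21 to 2023-04-25, the deadline is extended by 308 days to 2023-09-13.

2023-09-13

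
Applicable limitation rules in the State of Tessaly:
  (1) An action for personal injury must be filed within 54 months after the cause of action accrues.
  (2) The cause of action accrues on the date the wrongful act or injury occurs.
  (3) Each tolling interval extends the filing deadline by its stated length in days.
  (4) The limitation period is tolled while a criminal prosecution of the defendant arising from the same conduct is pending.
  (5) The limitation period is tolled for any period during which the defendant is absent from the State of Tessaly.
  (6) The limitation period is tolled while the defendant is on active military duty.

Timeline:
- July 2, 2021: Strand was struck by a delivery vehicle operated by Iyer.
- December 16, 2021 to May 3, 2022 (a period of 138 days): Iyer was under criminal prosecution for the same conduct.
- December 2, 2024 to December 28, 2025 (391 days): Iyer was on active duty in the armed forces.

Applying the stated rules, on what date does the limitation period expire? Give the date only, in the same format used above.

June 15, 2027

The claim accrued on July 2, 2021, when the wrongful act occurred.
Adding the 54 months base period to July 2, 2021 gives a deadline of January 2, 2026, before any tolling.
The pending criminal prosecution from December 16, 2021 to May 3, 2022 tolled the period for 138 days, extending the deadline to May 20, 2026.
Because the defendant's active military service ran from December 2, 2024 to December 28, 2025, the deadline is extended by 391 days to June 15, 2027.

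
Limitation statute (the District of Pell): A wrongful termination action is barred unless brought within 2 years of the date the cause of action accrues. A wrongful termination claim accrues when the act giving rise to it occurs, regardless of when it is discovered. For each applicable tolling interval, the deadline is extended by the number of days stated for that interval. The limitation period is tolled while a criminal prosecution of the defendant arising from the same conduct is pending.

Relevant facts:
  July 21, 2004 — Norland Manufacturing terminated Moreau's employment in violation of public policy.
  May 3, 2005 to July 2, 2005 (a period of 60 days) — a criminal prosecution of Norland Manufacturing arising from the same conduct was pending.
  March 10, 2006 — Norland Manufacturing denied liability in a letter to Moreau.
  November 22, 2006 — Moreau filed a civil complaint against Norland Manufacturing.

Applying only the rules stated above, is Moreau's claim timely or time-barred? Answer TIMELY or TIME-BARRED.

The limitation period began to run on July 21, 2004.
Adding the 2 years base period to July 21, 2004 gives a deadline of July 21, 2006, before any tolling.
Because the pending criminal prosecution ran from May 3, 2005 to July 2, 2005, the deadline is extended by 60 days to September 19, 2006.
The other events in the timeline have no effect on the limitation period under the stated rules.
Filing on November 22, 2006 missed the September 19, 2006 deadline — the action is time-barred.

TIME-BARRED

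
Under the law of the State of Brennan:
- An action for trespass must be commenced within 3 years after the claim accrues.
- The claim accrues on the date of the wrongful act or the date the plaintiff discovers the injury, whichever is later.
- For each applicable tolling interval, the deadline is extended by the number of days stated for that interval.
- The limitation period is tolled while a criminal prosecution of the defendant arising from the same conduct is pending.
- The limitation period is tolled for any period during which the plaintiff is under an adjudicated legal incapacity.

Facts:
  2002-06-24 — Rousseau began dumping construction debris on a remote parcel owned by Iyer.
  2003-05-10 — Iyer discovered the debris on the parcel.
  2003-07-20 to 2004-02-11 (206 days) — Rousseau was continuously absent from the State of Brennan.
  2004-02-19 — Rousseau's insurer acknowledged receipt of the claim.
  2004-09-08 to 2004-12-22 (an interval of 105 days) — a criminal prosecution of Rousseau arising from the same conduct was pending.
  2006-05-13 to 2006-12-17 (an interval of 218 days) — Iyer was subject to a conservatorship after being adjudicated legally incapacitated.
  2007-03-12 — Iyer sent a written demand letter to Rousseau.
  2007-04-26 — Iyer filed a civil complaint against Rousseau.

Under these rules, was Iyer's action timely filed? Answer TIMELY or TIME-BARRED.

TIME-BARRED

Taking the later of the act (2002-06-24) and discovery (2003-05-10), the claim accrued on 2003-05-10.
Adding the 3 years base period to 2003-05-10 gives a deadline of 2006-05-10, before any tolling.
The pending criminal prosecution from 2004-09-08 to 2004-12-22 tolled the period for 105 days, extending the deadline to 2006-08-23.
Because the plaintiff's legal incapacity ran from 2006-05-13 to 2006-12-17, the deadline is extended by 218 days to 2007-03-29.
No stated provision tolls the period for the defendant's absence, so the interval from 2003-07-20 to 2004-02-11 has no effect on the deadline.
The other events in the timeline have no effect on the limitation period under the stated rules.
Iyer filed on 2007-04-26, after the 2007-03-29 deadline, so the action is time-barred.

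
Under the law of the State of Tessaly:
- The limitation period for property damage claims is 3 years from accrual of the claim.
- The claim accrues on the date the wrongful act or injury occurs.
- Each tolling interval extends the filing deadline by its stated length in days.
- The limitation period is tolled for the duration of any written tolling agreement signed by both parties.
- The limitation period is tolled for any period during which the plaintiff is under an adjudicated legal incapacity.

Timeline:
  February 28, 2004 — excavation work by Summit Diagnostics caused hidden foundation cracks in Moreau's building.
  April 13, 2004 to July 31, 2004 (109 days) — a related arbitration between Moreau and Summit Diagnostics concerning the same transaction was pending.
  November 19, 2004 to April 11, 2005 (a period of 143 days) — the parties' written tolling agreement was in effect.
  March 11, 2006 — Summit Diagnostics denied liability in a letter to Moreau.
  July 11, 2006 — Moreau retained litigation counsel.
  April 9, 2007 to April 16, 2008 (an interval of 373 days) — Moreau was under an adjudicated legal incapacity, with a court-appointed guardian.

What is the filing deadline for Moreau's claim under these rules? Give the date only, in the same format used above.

July 28, 2008

The limitation period began to run on February 28, 2004.
3 years from February 28, 2004 is February 28, 2007.
The written tolling agreement from November 19, 2004 to April 11, 2005 tolled the period for 143 days, extending the deadline to July 21, 2007.
The plaintiff's legal incapacity from April 9, 2007 to April 16, 2008 tolled the period for 373 days, extending the deadline to July 28, 2008.
No stated provision tolls the period for a pending arbitration, so the interval from April 13, 2004 to July 31, 2004 has no effect on the deadline.
None of the other events listed affects the running of the period under the stated rules.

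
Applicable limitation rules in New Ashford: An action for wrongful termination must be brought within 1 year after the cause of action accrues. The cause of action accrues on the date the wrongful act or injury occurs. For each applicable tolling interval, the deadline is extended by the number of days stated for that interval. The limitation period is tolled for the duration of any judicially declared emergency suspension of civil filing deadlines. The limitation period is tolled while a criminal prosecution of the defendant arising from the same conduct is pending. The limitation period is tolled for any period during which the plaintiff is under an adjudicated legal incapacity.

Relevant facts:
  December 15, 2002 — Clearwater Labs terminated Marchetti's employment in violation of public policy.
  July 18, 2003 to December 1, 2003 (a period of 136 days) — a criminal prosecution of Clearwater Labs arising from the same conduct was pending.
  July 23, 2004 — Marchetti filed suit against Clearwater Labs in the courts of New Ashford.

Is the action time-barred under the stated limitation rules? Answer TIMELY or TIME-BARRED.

The claim accrued on December 15, 2002, when the wrongful act occurred.
The untolled deadline — 1 year after December 15, 2002 — is December 15, 2003.
The period was tolled for 136 days by the pending criminal prosecution (July 18, 2003 to December 1, 2003), pushing the deadline to April 29, 2004.
Filing on July 23, 2004 missed the April 29, 2004 deadline — the action is time-barred.

TIME-BARRED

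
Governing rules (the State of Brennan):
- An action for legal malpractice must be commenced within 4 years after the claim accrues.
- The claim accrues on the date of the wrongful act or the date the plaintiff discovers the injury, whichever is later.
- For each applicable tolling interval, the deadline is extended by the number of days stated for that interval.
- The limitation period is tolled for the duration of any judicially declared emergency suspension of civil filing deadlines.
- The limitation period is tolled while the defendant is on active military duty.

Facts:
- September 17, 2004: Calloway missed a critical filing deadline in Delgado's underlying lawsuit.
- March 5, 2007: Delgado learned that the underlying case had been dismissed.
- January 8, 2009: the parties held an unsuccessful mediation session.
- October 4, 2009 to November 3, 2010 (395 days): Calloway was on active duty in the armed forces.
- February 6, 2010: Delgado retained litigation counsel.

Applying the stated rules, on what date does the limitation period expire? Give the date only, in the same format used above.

April 3, 2012

The claim accrued on March 5, 2007 — the later of the September 17, 2004 act and the March 5, 2007 discovery.
Adding the 4 years base period to March 5, 2007 gives a deadline of March 5, 2011, before any tolling.
Because the defendant's active military service ran from October 4, 2009 to November 3, 2010, the deadline is extended by 395 days to April 3, 2012.
None of the other events listed affects the running of the period under the stated rules.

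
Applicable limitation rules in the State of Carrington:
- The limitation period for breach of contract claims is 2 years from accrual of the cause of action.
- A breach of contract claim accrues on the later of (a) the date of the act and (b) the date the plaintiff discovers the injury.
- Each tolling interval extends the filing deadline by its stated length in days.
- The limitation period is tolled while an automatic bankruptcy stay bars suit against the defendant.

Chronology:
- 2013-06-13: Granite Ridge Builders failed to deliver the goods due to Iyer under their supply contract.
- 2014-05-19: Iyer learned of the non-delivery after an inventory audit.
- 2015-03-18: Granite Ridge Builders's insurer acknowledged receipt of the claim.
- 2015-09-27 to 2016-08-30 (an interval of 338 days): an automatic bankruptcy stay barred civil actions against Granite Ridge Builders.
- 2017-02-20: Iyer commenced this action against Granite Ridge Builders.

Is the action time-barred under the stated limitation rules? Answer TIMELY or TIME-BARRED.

TIMELY

The claim accrued on 2014-05-19 — the later of the 2013-06-13 act and the 2014-05-19 discovery.
Adding the 2 years base period to 2014-05-19 gives a deadline of 2016-05-19, before any tolling.
The period was tolled for 338 days by the automatic bankruptcy stay (2015-09-27 to 2016-08-30), pushing the deadline to 2017-04-22.
Nothing else in the chronology tolls or restarts the period.
Iyer filed on 2017-02-20, before the 2017-04-22 deadline, so the action is timely.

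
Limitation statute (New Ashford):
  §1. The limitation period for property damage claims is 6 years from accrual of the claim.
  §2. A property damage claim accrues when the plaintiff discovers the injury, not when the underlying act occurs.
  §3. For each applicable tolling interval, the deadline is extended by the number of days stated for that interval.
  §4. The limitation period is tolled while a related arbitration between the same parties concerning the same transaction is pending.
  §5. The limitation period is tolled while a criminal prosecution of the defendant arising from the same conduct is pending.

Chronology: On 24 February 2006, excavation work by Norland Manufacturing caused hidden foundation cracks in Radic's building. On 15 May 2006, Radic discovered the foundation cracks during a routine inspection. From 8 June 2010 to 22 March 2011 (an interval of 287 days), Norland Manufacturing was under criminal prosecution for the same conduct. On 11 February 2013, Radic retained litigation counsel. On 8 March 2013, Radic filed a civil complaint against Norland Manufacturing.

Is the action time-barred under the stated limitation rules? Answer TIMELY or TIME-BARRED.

TIME-BARRED

Under the discovery rule, the claim accrued on 15 May 2006, when Radic discovered the injury — not on the 24 February 2006 date of the underlying act.
The untolled deadline — 6 years after 15 May 2006 — is 15 May 2012.
The pending criminal prosecution from 8 June 2010 to 22 March 2011 tolled the period for 287 days, extending the deadline to 26 February 2013.
Nothing else in the chronology tolls or restarts the period.
Radic filed on 8 March 2013, after the 26 February 2013 deadline, so the action is time-barred.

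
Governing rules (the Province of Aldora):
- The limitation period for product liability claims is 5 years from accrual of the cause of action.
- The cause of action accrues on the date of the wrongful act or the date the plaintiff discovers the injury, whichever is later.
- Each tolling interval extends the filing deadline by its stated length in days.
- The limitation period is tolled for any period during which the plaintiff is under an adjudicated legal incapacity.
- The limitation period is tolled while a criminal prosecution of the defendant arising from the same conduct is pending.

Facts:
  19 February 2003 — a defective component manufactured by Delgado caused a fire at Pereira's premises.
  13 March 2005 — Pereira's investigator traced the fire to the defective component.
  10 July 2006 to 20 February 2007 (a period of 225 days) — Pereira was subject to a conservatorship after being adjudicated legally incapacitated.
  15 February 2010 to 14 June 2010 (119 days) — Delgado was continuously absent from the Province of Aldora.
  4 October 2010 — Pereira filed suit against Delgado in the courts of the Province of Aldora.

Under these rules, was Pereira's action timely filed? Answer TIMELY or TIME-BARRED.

The claim accrued on 13 March 2005 — the later of the 19 February 2003 act and the 13 March 2005 discovery.
5 years from 13 March 2005 is 13 March 2010.
The plaintiff's legal incapacity from 10 July 2006 to 20 February 2007 tolled the period for 225 days, extending the deadline to 24 October 2010.
The defendant's absence from the jurisdiction from 15 February 2010 to 14 June 2010 does not toll the period, because no stated rule makes the defendant's absence a tolling event.
The 4 October 2010 filing precedes the 24 October 2010 deadline; the claim is timely.

TIMELY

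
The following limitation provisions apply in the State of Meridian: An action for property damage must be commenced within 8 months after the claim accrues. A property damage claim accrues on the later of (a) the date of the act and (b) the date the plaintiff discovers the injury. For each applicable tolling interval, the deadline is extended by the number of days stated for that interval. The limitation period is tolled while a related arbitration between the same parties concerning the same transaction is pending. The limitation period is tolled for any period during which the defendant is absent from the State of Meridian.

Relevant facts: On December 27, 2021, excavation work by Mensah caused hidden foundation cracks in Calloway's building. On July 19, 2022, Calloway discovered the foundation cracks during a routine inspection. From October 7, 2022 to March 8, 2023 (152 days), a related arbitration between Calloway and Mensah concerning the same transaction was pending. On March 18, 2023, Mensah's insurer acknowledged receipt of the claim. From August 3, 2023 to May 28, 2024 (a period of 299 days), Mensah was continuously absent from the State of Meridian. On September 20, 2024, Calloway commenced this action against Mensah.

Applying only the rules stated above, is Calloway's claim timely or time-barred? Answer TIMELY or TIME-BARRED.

Because discovery on July 19, 2022 post-dates the December 27, 2021 act, accrual under the later-of rule falls on July 19, 2022.
8 months from July 19, 2022 is March 19, 2023.
The period was tolled for 152 days by the pending related arbitration (October 7, 2022 to March 8, 2023), pushing the deadline to August 18, 2023.
The period was tolled for 299 days by the defendant's absence from the jurisdiction (August 3, 2023 to May 28, 2024), pushing the deadline to June 12, 2024.
Nothing else in the chronology tolls or restarts the period.
Filing on September 20, 2024 missed the June 12, 2024 deadline — the action is time-barred.

TIME-BARRED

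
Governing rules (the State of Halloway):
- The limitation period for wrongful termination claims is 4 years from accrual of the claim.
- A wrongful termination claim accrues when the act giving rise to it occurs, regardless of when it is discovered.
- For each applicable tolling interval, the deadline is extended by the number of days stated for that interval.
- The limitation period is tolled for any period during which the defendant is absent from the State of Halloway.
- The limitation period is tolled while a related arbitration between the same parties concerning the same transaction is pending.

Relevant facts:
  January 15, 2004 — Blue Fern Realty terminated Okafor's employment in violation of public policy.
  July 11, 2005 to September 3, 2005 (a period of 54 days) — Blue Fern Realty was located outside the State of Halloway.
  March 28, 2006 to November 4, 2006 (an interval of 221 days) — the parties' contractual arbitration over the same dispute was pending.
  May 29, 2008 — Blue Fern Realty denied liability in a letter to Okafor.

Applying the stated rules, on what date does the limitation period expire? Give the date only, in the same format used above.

The claim accrued on January 15, 2004, when the wrongful act occurred.
4 years from January 15, 2004 is January 15, 2008.
The defendant's absence from the jurisdiction from July 11, 2005 to September 3, 2005 tolled the period for 54 days, extending the deadline to March 9, 2008.
Because the pending related arbitration ran from March 28, 2006 to November 4, 2006, the deadline is extended by 221 days to October 16, 2008.
Nothing else in the chronology tolls or restarts the period.

October 16, 2008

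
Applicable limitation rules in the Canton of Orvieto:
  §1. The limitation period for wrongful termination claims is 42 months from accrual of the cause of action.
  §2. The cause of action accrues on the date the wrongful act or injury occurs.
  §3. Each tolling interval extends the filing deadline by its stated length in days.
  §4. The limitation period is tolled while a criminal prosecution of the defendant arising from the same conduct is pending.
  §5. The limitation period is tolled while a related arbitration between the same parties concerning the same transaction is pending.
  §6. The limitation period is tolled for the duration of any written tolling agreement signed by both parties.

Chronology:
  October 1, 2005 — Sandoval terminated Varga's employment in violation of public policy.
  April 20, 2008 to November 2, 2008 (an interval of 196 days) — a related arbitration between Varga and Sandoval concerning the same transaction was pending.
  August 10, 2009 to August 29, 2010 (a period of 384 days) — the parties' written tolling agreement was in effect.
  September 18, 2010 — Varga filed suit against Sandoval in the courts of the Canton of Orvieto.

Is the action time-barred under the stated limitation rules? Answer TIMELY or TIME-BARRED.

The claim accrued on October 1, 2005, when the wrongful act occurred.
42 months from October 1, 2005 is April 1, 2009.
The period was tolled for 196 days by the pending related arbitration (April 20, 2008 to November 2, 2008), pushing the deadline to October 14, 2009.
Because the written tolling agreement ran from August 10, 2009 to August 29, 2010, the deadline is extended by 384 days to November 2, 2010.
Filing on September 18, 2010 beat the November 2, 2010 deadline — the action is timely.

TIMELY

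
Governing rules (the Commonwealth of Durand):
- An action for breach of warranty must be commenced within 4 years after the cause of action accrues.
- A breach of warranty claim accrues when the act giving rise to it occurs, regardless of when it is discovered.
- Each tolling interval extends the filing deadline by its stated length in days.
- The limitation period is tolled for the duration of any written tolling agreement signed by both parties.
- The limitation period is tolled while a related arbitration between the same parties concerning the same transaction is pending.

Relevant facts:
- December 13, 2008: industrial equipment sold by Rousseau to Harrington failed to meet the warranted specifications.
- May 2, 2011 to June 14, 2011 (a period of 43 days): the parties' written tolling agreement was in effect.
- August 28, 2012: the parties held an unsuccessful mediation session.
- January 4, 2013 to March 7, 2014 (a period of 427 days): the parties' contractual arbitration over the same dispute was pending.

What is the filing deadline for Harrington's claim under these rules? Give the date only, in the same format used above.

The cause of action accrued on December 13, 2008, the date of the act.
4 years from December 13, 2008 is December 13, 2012.
Because the written tolling agreement ran from May 2, 2011 to June 14, 2011, the deadline is extended by 43 days to January 25, 2013.
The period was tolled for 427 days by the pending related arbitration (January 4, 2013 to March 7, 2014), pushing the deadline to March 28, 2014.
Nothing else in the chronology tolls or restarts the period.

March 28, 2014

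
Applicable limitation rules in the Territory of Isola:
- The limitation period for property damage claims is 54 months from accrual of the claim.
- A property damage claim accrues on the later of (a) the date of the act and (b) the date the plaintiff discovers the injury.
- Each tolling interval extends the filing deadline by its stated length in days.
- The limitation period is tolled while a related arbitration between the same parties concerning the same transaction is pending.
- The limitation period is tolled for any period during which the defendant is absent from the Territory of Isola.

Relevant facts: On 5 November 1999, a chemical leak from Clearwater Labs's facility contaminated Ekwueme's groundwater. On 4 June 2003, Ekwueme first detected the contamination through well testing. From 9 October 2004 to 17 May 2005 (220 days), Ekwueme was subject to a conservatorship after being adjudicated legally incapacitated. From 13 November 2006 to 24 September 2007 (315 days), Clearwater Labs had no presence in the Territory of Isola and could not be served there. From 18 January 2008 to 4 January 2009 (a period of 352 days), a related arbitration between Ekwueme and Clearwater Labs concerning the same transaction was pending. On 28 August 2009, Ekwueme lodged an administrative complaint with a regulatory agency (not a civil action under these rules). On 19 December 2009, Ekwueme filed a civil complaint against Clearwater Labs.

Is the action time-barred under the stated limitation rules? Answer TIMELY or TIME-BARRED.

TIME-BARRED

The claim accrued on 4 June 2003 — the later of the 5 November 1999 act and the 4 June 2003 discovery.
Adding the 54 months base period to 4 June 2003 gives a deadline of 4 December 2007, before any tolling.
The defendant's absence from the jurisdiction from 13 November 2006 to 24 September 2007 tolled the period for 315 days, extending the deadline to 14 October 2008.
Because the pending related arbitration ran from 18 January 2008 to 4 January 2009, the deadline is extended by 352 days to 1 October 2009.
The plaintiff's legal incapacity from 9 October 2004 to 17 May 2005 does not toll the period, because no stated rule makes the plaintiff's incapacity a tolling event.
Nothing else in the chronology tolls or restarts the period.
Ekwueme filed on 19 December 2009, after the 1 October 2009 deadline, so the action is time-barred.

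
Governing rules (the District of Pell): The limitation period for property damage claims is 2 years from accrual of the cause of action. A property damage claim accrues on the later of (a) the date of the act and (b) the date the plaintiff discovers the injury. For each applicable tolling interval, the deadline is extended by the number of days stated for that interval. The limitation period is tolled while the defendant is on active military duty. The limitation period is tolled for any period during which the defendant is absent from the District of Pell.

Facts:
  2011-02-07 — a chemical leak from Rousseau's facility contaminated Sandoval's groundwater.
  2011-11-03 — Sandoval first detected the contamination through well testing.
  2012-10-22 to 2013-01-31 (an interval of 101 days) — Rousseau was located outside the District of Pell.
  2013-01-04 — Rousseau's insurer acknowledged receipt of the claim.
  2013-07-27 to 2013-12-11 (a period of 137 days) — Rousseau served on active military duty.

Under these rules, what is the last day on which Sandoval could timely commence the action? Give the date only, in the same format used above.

The claim accrued on 2011-11-03 — the later of the 2011-02-07 act and the 2011-11-03 discovery.
Adding the 2 years base period to 2011-11-03 gives a deadline of 2013-11-03, before any tolling.
Because the defendant's absence from the jurisdiction ran from 2012-10-22 to 2013-01-31, the deadline is extended by 101 days to 2014-02-12.
Because the defendant's active military service ran from 2013-07-27 to 2013-12-11, the deadline is extended by 137 days to 2014-06-29.
None of the other events listed affects the running of the period under the stated rules.

2014-06-29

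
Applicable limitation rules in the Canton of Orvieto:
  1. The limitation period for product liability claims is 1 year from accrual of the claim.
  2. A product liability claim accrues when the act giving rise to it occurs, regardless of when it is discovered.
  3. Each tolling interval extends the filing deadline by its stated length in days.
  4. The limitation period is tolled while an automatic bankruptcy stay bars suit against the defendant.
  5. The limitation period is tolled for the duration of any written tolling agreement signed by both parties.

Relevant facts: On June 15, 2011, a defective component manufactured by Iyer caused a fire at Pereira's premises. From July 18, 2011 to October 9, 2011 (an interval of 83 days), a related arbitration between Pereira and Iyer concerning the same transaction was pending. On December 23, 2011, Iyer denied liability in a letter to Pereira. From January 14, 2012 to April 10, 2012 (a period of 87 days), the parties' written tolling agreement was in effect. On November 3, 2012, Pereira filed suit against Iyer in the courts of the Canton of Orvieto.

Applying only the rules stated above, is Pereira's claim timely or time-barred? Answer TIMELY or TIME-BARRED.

TIME-BARRED

The limitation period began to run on June 15, 2011.
1 year from June 15, 2011 is June 15, 2012.
The written tolling agreement from January 14, 2012 to April 10, 2012 tolled the period for 87 days, extending the deadline to September 10, 2012.
Although a pending arbitration ran from July 18, 2011 to October 9, 2011, the stated rules do not make that a tolling event, so it is disregarded.
Nothing else in the chronology tolls or restarts the period.
The November 3, 2012 filing falls after the September 10, 2012 deadline; the claim is time-barred.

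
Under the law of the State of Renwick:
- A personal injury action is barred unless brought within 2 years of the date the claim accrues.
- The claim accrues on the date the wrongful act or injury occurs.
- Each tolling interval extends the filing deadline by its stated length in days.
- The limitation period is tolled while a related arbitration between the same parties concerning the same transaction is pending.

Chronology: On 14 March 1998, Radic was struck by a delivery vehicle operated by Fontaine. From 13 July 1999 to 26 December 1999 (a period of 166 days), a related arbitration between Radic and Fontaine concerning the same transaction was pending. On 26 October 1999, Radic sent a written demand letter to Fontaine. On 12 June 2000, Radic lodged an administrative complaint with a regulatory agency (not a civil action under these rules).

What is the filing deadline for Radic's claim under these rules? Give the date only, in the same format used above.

The claim accrued on 14 March 1998, the date of the act.
The untolled deadline — 2 years after 14 March 1998 — is 14 March 2000.
Because the pending related arbitration ran from 13 July 1999 to 26 December 1999, the deadline is extended by 166 days to 27 August 2000.
The other events in the timeline have no effect on the limitation period under the stated rules.

27 August 2000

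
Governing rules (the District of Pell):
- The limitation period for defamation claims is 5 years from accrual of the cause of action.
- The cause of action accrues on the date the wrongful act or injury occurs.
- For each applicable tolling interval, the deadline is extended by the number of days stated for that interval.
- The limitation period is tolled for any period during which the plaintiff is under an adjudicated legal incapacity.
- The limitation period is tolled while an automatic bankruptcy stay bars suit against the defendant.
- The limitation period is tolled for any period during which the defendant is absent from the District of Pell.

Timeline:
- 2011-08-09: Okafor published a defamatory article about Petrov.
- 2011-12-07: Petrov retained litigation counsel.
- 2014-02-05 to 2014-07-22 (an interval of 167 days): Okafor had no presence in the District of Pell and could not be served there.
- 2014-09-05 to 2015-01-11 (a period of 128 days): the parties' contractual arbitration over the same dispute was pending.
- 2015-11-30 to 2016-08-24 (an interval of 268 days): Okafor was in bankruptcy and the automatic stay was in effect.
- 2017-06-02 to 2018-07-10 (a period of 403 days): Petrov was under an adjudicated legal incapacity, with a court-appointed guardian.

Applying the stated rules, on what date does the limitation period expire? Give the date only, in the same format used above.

2018-11-25

The cause of action accrued on 2011-08-09, the date of the act.
5 years from 2011-08-09 is 2016-08-09.
The defendant's absence from the jurisdiction from 2014-02-05 to 2014-07-22 tolled the period for 167 days, extending the deadline to 2017-01-23.
The automatic bankruptcy stay from 2015-11-30 to 2016-08-24 tolled the period for 268 days, extending the deadline to 2017-10-18.
Because the plaintiff's legal incapacity ran from 2017-06-02 to 2018-07-10, the deadline is extended by 403 days to 2018-11-25.
The pending related arbitration from 2014-09-05 to 2015-01-11 does not toll the period, because no stated rule makes a pending arbitration a tolling event.
None of the other events listed affects the running of the period under the stated rules.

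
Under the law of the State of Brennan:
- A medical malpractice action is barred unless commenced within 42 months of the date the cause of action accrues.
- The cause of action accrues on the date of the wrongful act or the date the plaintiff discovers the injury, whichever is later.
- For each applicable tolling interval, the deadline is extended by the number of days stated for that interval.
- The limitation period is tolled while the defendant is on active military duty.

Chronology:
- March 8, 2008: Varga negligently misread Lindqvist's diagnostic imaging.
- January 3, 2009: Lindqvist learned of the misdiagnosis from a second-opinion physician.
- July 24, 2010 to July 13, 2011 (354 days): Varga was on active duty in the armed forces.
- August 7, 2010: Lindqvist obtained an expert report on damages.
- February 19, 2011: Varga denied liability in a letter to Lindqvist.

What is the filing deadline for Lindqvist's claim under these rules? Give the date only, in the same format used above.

June 22, 2013

The claim accrued on January 3, 2009 — the later of the March 8, 2008 act and the January 3, 2009 discovery.
Adding the 42 months base period to January 3, 2009 gives a deadline of July 3, 2012, before any tolling.
Because the defendant's active military service ran from July 24, 2010 to July 13, 2011, the deadline is extended by 354 days to June 22, 2013.
None of the other events listed affects the running of the period under the stated rules.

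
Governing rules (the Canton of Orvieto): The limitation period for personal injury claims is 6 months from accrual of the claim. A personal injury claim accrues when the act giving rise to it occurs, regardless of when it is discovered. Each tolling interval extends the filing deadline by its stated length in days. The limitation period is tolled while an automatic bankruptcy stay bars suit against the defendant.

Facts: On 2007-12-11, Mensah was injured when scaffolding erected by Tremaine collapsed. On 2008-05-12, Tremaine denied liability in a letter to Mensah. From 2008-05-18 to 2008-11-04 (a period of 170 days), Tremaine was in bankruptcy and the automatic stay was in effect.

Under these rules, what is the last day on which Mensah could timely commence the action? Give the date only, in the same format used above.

The limitation period began to run on 2007-12-11.
The untolled deadline — 6 months after 2007-12-11 — is 2008-06-11.
The automatic bankruptcy stay from 2008-05-18 to 2008-11-04 tolled the period for 170 days, extending the deadline to 2008-11-28.
The other events in the timeline have no effect on the limitation period under the stated rules.

2008-11-28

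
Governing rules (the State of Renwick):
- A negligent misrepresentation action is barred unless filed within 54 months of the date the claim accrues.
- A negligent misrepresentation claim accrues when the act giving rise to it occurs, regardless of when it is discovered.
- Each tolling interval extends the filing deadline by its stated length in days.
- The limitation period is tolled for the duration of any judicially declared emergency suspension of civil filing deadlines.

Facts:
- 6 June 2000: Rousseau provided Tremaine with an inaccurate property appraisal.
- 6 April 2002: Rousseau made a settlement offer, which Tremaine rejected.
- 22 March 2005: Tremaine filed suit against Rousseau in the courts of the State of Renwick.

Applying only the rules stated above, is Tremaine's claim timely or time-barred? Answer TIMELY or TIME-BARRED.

TIME-BARRED

The limitation period began to run on 6 June 2000.
The untolled deadline — 54 months after 6 June 2000 — is 6 December 2004.
The other events in the timeline have no effect on the limitation period under the stated rules.
The 22 March 2005 filing falls after the 6 December 2004 deadline; the claim is time-barred.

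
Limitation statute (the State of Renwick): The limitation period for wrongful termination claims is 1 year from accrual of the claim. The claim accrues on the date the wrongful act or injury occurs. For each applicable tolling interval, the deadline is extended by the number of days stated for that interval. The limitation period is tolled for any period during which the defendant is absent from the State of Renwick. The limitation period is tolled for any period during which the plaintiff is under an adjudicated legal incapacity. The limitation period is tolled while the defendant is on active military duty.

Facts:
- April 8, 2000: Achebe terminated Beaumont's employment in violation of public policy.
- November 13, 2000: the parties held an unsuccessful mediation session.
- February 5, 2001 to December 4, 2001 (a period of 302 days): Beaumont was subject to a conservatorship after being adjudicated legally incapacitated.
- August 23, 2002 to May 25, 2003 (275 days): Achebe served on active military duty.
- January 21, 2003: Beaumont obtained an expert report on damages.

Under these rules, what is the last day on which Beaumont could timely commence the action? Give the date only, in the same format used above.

The limitation period began to run on April 8, 2000.
The untolled deadline — 1 year after April 8, 2000 — is April 8, 2001.
Because the plaintiff's legal incapacity ran from February 5, 2001 to December 4, 2001, the deadline is extended by 302 days to February 4, 2002.
The defendant's active military service starting August 23, 2002 came too late — the period had run on February 4, 2002 — and so does not extend the deadline.
Nothing else in the chronology tolls or restarts the period.

February 4, 2002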